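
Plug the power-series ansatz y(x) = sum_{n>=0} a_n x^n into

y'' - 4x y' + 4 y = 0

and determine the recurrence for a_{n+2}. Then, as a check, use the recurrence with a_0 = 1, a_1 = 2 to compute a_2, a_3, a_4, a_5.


Substitute y = sum_n a_n x^n.
y''(x) has coefficient (n+2)(n+1) a_{n+2} at x^n;
-4 x y'(x) has coefficient -4 n a_n at x^n (shift);
4 y(x) has coefficient 4 a_n at x^n.
Matching x^n: (n+2)(n+1) a_{n+2} + (-4n + 4) a_n = 0.
Thus a_{n+2} = (4n - 4) / ((n+1)(n+2)) * a_n.

Check with a_0 = 1, a_1 = 2 (apply the recurrence for n = 0, 1, 2, 3): a_0 = 1, a_1 = 2, a_2 = -2, a_3 = 0, a_4 = -2/3, a_5 = 0.

a_(n+2) = (4n - 4) / ((n+1)(n+2)) * a_n; check: a_0 = 1, a_1 = 2, a_2 = -2, a_3 = 0, a_4 = -2/3, a_5 = 0


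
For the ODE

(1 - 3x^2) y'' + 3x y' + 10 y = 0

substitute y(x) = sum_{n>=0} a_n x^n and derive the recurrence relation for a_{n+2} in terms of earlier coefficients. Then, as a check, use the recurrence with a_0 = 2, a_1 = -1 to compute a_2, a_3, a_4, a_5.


Substitute y = sum_n a_n x^n.
(1 - 3 x^2) y'' contributes (n+2)(n+1) a_{n+2} - 3 n(n-1) a_n at x^n.
3 x y'(x) contributes 3 n a_n at x^n.
10 y(x) contributes 10 a_n at x^n.
Matching x^n: (n+2)(n+1) a_{n+2} + (-3 n(n-1) + 3 n + 10) a_n = 0.
Thus a_{n+2} = (3 n(n-1) - 3 n - 10) / ((n+1)(n+2)) * a_n.

Check with a_0 = 2, a_1 = -1 (apply the recurrence for n = 0, 1, 2, 3): a_0 = 2, a_1 = -1, a_2 = -10, a_3 = 13/6, a_4 = 25/3, a_5 = -13/120.

a_(n+2) = (3 n(n-1) - 3 n - 10) / ((n+1)(n+2)) * a_n; check: a_0 = 2, a_1 = -1, a_2 = -10, a_3 = 13/6, a_4 = 25/3, a_5 = -13/120


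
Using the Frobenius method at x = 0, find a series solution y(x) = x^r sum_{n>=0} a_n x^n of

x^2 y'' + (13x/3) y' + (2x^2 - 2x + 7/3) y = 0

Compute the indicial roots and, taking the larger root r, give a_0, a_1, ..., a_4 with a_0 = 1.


Write in Frobenius form y'' + (p(x)/x) y' + (q(x)/x^2) y = 0:
  p(x) = 13/3,  q(x) = 2x^2 - 2x + 7/3.
Indicial equation: r(r-1) + (13/3) r + (7/3) = 0 -> roots r_1 = -1, r_2 = -7/3.
Take r = r_1 = -1. Let y(x) = x^r sum_{n>=0} a_n x^n with a_0 = 1.
Substitute y = x^r sum a_n x^n and match x^{r+n}. The recurrence is
  D(n) a_n - 2 a_{n-1} + 2 a_{n-2} = 0,  where D(n) = (r+n)(r+n-1) + (13/3)(r+n) + (7/3).
  a_n = [2 a_{n-1} - 2 a_{n-2}] / D(n).
Since the indicial polynomial factors as (r - r_1)(r - r_2), D(n) = (r_1 + n - r_1)(r_1 + n - r_2) = n(n + 4/3).
Evaluating step by step (a_0 = 1):
  n = 1: D(1) = 1(1 + 4/3) = 7/3; numerator = 2(1) = 2; a_1 = (2)/(7/3) = 6/7
  n = 2: D(2) = 2(2 + 4/3) = 20/3; numerator = 2(6/7) - 2(1) = -2/7; a_2 = (-2/7)/(20/3) = -3/70
  n = 3: D(3) = 3(3 + 4/3) = 13; numerator = 2(-3/70) - 2(6/7) = -9/5; a_3 = (-9/5)/(13) = -9/65
  n = 4: D(4) = 4(4 + 4/3) = 64/3; numerator = 2(-9/65) - 2(-3/70) = -87/455; a_4 = (-87/455)/(64/3) = -261/29120

r = -1; a_0 = 1; a_1 = 6/7; a_2 = -3/70; a_3 = -9/65; a_4 = -261/29120


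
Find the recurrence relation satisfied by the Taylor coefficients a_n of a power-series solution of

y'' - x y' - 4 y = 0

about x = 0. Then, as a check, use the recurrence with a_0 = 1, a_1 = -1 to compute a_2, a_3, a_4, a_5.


Substitute y = sum_n a_n x^n.
y''(x) has coefficient (n+2)(n+1) a_{n+2} at x^n;
-x y'(x) has coefficient -n a_n at x^n (shift);
-4 y(x) has coefficient -4 a_n at x^n.
Matching x^n: (n+2)(n+1) a_{n+2} + (-n - 4) a_n = 0.
Thus a_{n+2} = (n + 4) / ((n+1)(n+2)) * a_n.

Check with a_0 = 1, a_1 = -1 (apply the recurrence for n = 0, 1, 2, 3): a_0 = 1, a_1 = -1, a_2 = 2, a_3 = -5/6, a_4 = 1, a_5 = -7/24.

a_(n+2) = (n + 4) / ((n+1)(n+2)) * a_n; check: a_0 = 1, a_1 = -1, a_2 = 2, a_3 = -5/6, a_4 = 1, a_5 = -7/24


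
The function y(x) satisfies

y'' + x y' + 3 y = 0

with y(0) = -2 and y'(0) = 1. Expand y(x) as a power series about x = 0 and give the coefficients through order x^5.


Ansatz: y(x) = sum_{n>=0} a_n x^n, so y'(x) = sum_{n>=1} n a_n x^(n-1) and y''(x) = sum_{n>=2} n(n-1) a_n x^(n-2).
Substitute into P(x) y'' + Q(x) y' + R(x) y = 0 with P(x) = 1, Q(x) = x, R(x) = 3, and match powers of x.
Initial conditions: a_0 = -2, a_1 = 1.
Setting the coefficient of each power of x to zero and solving order by order (substituting the coefficients already found):
  x^0: 2 a_2 + 3 a_0 = 0  ->  2 a_2 = -3 a_0 = 6  ->  a_2 = 3
  x^1: 6 a_3 + 4 a_1 = 0  ->  6 a_3 = -4 a_1 = -4  ->  a_3 = -2/3
  x^2: 12 a_4 + 5 a_2 = 0  ->  12 a_4 = -5 a_2 = -15  ->  a_4 = -5/4
  x^3: 20 a_5 + 6 a_3 = 0  ->  20 a_5 = -6 a_3 = 4  ->  a_5 = 1/5
Truncated series: y(x) = -2 + x + 3 x^2 - (2/3) x^3 - (5/4) x^4 + (1/5) x^5 + O(x^6).

a_0 = -2; a_1 = 1; a_2 = 3; a_3 = -2/3; a_4 = -5/4; a_5 = 1/5


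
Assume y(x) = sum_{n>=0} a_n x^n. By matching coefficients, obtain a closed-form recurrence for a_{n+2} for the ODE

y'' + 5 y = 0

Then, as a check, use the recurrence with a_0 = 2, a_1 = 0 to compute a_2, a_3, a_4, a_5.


Substitute y = sum_n a_n x^n into y'' + (const) y = 0.
y''(x) = sum_{n>=0} (n+2)(n+1) a_{n+2} x^n.
The ODE becomes sum_n [(n+2)(n+1) a_{n+2} + 5 a_n] x^n = 0.
Setting each coefficient to zero gives the recurrence:
  (n+2)(n+1) a_{n+2} + 5 a_n = 0,
  a_{n+2} = -5 / ((n+1)(n+2)) a_n.

Check with a_0 = 2, a_1 = 0 (apply the recurrence for n = 0, 1, 2, 3): a_0 = 2, a_1 = 0, a_2 = -5, a_3 = 0, a_4 = 25/12, a_5 = 0.

a_{n+2} = -5/((n+1)(n+2)) * a_n; check: a_0 = 2, a_1 = 0, a_2 = -5, a_3 = 0, a_4 = 25/12, a_5 = 0


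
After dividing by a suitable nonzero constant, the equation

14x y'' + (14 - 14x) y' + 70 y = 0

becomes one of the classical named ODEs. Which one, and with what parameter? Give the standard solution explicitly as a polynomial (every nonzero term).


All three coefficients share the factor 14; dividing through by 14 gives  x y'' + (1 - x) y' + 5 y = 0.
This matches the Laguerre equation x y'' + (1 - x) y' + n y = 0 with n = 5; the polynomial solution is L_5(x).
With y = sum_k a_k x^k, matching x^k gives (k+1)k a_{k+1} + (k+1) a_{k+1} - k a_k + n a_k = 0, i.e. (k+1)^2 a_{k+1} = (k - n) a_k = (k - 5) a_k. The right side vanishes at k = 5, so the series terminates at degree 5.
Standard normalization L_n(0) = 1 gives a_0 = 1. Work upward with a_{k+1} = (k - 5) a_k / (k+1)^2:
  a_1 = (0 - 5)(1) / 1^2 = -5/1 = -5
  a_2 = (1 - 5)(-5) / 2^2 = 20/4 = 5
  a_3 = (2 - 5)(5) / 3^2 = -15/9 = -5/3
  a_4 = (3 - 5)(-5/3) / 4^2 = (10/3)/16 = 5/24
  a_5 = (4 - 5)(5/24) / 5^2 = (-5/24)/25 = -1/120
Hence L_5(x) = -x^5/120 + 5 x^4/24 - 5 x^3/3 + 5 x^2 - 5 x + 1.

L_5(x); series = -x^5/120 + 5 x^4/24 - 5 x^3/3 + 5 x^2 - 5 x + 1


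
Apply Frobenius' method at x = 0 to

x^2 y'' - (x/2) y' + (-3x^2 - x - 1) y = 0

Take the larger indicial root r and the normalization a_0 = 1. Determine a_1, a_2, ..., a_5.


Write in Frobenius form y'' + (p(x)/x) y' + (q(x)/x^2) y = 0:
  p(x) = -1/2,  q(x) = -3x^2 - x - 1.
Indicial equation: r(r-1) + (-1/2) r + (-1) = 0 -> roots r_1 = 2, r_2 = -1/2.
Take r = r_1 = 2. Let y(x) = x^r sum_{n>=0} a_n x^n with a_0 = 1.
Substitute y = x^r sum a_n x^n and match x^{r+n}. The recurrence is
  D(n) a_n - 1 a_{n-1} - 3 a_{n-2} = 0,  where D(n) = (r+n)(r+n-1) + (-1/2)(r+n) + (-1).
  a_n = [1 a_{n-1} + 3 a_{n-2}] / D(n).
Since the indicial polynomial factors as (r - r_1)(r - r_2), D(n) = (r_1 + n - r_1)(r_1 + n - r_2) = n(n + 5/2).
Evaluating step by step (a_0 = 1):
  n = 1: D(1) = 1(1 + 5/2) = 7/2; numerator = 1(1) = 1; a_1 = (1)/(7/2) = 2/7
  n = 2: D(2) = 2(2 + 5/2) = 9; numerator = 1(2/7) + 3(1) = 23/7; a_2 = (23/7)/(9) = 23/63
  n = 3: D(3) = 3(3 + 5/2) = 33/2; numerator = 1(23/63) + 3(2/7) = 11/9; a_3 = (11/9)/(33/2) = 2/27
  n = 4: D(4) = 4(4 + 5/2) = 26; numerator = 1(2/27) + 3(23/63) = 221/189; a_4 = (221/189)/(26) = 17/378
  n = 5: D(5) = 5(5 + 5/2) = 75/2; numerator = 1(17/378) + 3(2/27) = 101/378; a_5 = (101/378)/(75/2) = 101/14175

r = 2; a_0 = 1; a_1 = 2/7; a_2 = 23/63; a_3 = 2/27; a_4 = 17/378; a_5 = 101/14175


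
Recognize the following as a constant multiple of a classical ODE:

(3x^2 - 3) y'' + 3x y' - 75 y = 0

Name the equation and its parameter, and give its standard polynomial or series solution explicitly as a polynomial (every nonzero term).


All three coefficients share the factor -3; dividing through by -3 gives  (1 - x^2) y'' - x y' + 25 y = 0.
This matches the Chebyshev equation (1 - x^2) y'' - x y' + n^2 y = 0 (note the -x y' term, not -2x y') with n^2 = 25, so n = 5; the polynomial solution is T_5(x).
With y = sum_k a_k x^k, matching x^k gives (k+2)(k+1) a_{k+2} = (k^2 - n^2) a_k = (k - 5)(k + 5) a_k. The right side vanishes at k = 5, so the series with the parity of 5 terminates at degree 5.
Standard normalization: leading coefficient of T_n is 2^(n-1), so a_5 = 2^4 = 16. Work downward with a_k = (k+1)(k+2) a_{k+2} / ((k - 5)(k + 5)):
  a_3 = (4)(5)(16) / ((3 - 5)(3 + 5)) = 320/(-16) = -20
  a_1 = (2)(3)(-20) / ((1 - 5)(1 + 5)) = -120/(-24) = 5
Hence T_5(x) = 16 x^5 - 20 x^3 + 5 x.

T_5(x); series = 16 x^5 - 20 x^3 + 5 x


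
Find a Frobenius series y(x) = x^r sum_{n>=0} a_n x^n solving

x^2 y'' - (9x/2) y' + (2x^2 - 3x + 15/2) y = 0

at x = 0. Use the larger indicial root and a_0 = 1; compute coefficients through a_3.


Write in Frobenius form y'' + (p(x)/x) y' + (q(x)/x^2) y = 0:
  p(x) = -9/2,  q(x) = 2x^2 - 3x + 15/2.
Indicial equation: r(r-1) + (-9/2) r + (15/2) = 0 -> roots r_1 = 3, r_2 = 5/2.
Take r = r_1 = 3. Let y(x) = x^r sum_{n>=0} a_n x^n with a_0 = 1.
Substitute y = x^r sum a_n x^n and match x^{r+n}. The recurrence is
  D(n) a_n - 3 a_{n-1} + 2 a_{n-2} = 0,  where D(n) = (r+n)(r+n-1) + (-9/2)(r+n) + (15/2).
  a_n = [3 a_{n-1} - 2 a_{n-2}] / D(n).
Since the indicial polynomial factors as (r - r_1)(r - r_2), D(n) = (r_1 + n - r_1)(r_1 + n - r_2) = n(n + 1/2).
Evaluating step by step (a_0 = 1):
  n = 1: D(1) = 1(1 + 1/2) = 3/2; numerator = 3(1) = 3; a_1 = (3)/(3/2) = 2
  n = 2: D(2) = 2(2 + 1/2) = 5; numerator = 3(2) - 2(1) = 4; a_2 = (4)/(5) = 4/5
  n = 3: D(3) = 3(3 + 1/2) = 21/2; numerator = 3(4/5) - 2(2) = -8/5; a_3 = (-8/5)/(21/2) = -16/105

r = 3; a_0 = 1; a_1 = 2; a_2 = 4/5; a_3 = -16/105


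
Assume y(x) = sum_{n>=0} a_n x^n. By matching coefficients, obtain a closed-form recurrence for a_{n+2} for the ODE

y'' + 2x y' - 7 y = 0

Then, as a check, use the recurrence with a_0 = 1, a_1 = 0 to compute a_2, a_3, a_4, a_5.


Substitute y = sum_n a_n x^n.
y''(x) has coefficient (n+2)(n+1) a_{n+2} at x^n;
2 x y'(x) has coefficient 2 n a_n at x^n (shift);
-7 y(x) has coefficient -7 a_n at x^n.
Matching x^n: (n+2)(n+1) a_{n+2} + (2n - 7) a_n = 0.
Thus a_{n+2} = (-2n + 7) / ((n+1)(n+2)) * a_n.

Check with a_0 = 1, a_1 = 0 (apply the recurrence for n = 0, 1, 2, 3): a_0 = 1, a_1 = 0, a_2 = 7/2, a_3 = 0, a_4 = 7/8, a_5 = 0.

a_(n+2) = (-2n + 7) / ((n+1)(n+2)) * a_n; check: a_0 = 1, a_1 = 0, a_2 = 7/2, a_3 = 0, a_4 = 7/8, a_5 = 0


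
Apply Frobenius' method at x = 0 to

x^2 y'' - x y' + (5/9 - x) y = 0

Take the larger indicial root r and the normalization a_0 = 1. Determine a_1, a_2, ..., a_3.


Write in Frobenius form y'' + (p(x)/x) y' + (q(x)/x^2) y = 0:
  p(x) = -1,  q(x) = 5/9 - x.
Indicial equation: r(r-1) + (-1) r + (5/9) = 0 -> roots r_1 = 5/3, r_2 = 1/3.
Take r = r_1 = 5/3. Let y(x) = x^r sum_{n>=0} a_n x^n with a_0 = 1.
Substitute y = x^r sum a_n x^n and match x^{r+n}. The recurrence is
  D(n) a_n - 1 a_{n-1} = 0,  where D(n) = (r+n)(r+n-1) + (-1)(r+n) + (5/9).
  a_n = 1 / D(n) * a_{n-1}.
Since the indicial polynomial factors as (r - r_1)(r - r_2), D(n) = (r_1 + n - r_1)(r_1 + n - r_2) = n(n + 4/3).
Evaluating step by step (a_0 = 1):
  n = 1: D(1) = 1(1 + 4/3) = 7/3; numerator = 1(1) = 1; a_1 = (1)/(7/3) = 3/7
  n = 2: D(2) = 2(2 + 4/3) = 20/3; numerator = 1(3/7) = 3/7; a_2 = (3/7)/(20/3) = 9/140
  n = 3: D(3) = 3(3 + 4/3) = 13; numerator = 1(9/140) = 9/140; a_3 = (9/140)/(13) = 9/1820

r = 5/3; a_0 = 1; a_1 = 3/7; a_2 = 9/140; a_3 = 9/1820


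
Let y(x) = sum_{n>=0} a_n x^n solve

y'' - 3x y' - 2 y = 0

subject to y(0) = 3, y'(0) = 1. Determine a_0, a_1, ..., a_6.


Ansatz: y(x) = sum_{n>=0} a_n x^n, so y'(x) = sum_{n>=1} n a_n x^(n-1) and y''(x) = sum_{n>=2} n(n-1) a_n x^(n-2).
Substitute into P(x) y'' + Q(x) y' + R(x) y = 0 with P(x) = 1, Q(x) = -3x, R(x) = -2, and match powers of x.
Initial conditions: a_0 = 3, a_1 = 1.
Setting the coefficient of each power of x to zero and solving order by order (substituting the coefficients already found):
  x^0: 2 a_2 - 2 a_0 = 0  ->  2 a_2 = 2 a_0 = 6  ->  a_2 = 3
  x^1: 6 a_3 - 5 a_1 = 0  ->  6 a_3 = 5 a_1 = 5  ->  a_3 = 5/6
  x^2: 12 a_4 - 8 a_2 = 0  ->  12 a_4 = 8 a_2 = 24  ->  a_4 = 2
  x^3: 20 a_5 - 11 a_3 = 0  ->  20 a_5 = 11 a_3 = 55/6  ->  a_5 = 11/24
  x^4: 30 a_6 - 14 a_4 = 0  ->  30 a_6 = 14 a_4 = 28  ->  a_6 = 14/15
Truncated series: y(x) = 3 + x + 3 x^2 + (5/6) x^3 + 2 x^4 + (11/24) x^5 + (14/15) x^6 + O(x^7).

a_0 = 3; a_1 = 1; a_2 = 3; a_3 = 5/6; a_4 = 2; a_5 = 11/24; a_6 = 14/15


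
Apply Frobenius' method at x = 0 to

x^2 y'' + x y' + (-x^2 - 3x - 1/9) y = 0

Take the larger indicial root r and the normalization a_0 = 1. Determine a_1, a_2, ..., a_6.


Write in Frobenius form y'' + (p(x)/x) y' + (q(x)/x^2) y = 0:
  p(x) = 1,  q(x) = -x^2 - 3x - 1/9.
Indicial equation: r(r-1) + (1) r + (-1/9) = 0 -> roots r_1 = 1/3, r_2 = -1/3.
Take r = r_1 = 1/3. Let y(x) = x^r sum_{n>=0} a_n x^n with a_0 = 1.
Substitute y = x^r sum a_n x^n and match x^{r+n}. The recurrence is
  D(n) a_n - 3 a_{n-1} - 1 a_{n-2} = 0,  where D(n) = (r+n)(r+n-1) + (1)(r+n) + (-1/9).
  a_n = [3 a_{n-1} + 1 a_{n-2}] / D(n).
Since the indicial polynomial factors as (r - r_1)(r - r_2), D(n) = (r_1 + n - r_1)(r_1 + n - r_2) = n(n + 2/3).
Evaluating step by step (a_0 = 1):
  n = 1: D(1) = 1(1 + 2/3) = 5/3; numerator = 3(1) = 3; a_1 = (3)/(5/3) = 9/5
  n = 2: D(2) = 2(2 + 2/3) = 16/3; numerator = 3(9/5) + 1(1) = 32/5; a_2 = (32/5)/(16/3) = 6/5
  n = 3: D(3) = 3(3 + 2/3) = 11; numerator = 3(6/5) + 1(9/5) = 27/5; a_3 = (27/5)/(11) = 27/55
  n = 4: D(4) = 4(4 + 2/3) = 56/3; numerator = 3(27/55) + 1(6/5) = 147/55; a_4 = (147/55)/(56/3) = 63/440
  n = 5: D(5) = 5(5 + 2/3) = 85/3; numerator = 3(63/440) + 1(27/55) = 81/88; a_5 = (81/88)/(85/3) = 243/7480
  n = 6: D(6) = 6(6 + 2/3) = 40; numerator = 3(243/7480) + 1(63/440) = 45/187; a_6 = (45/187)/(40) = 9/1496

r = 1/3; a_0 = 1; a_1 = 9/5; a_2 = 6/5; a_3 = 27/55; a_4 = 63/440; a_5 = 243/7480; a_6 = 9/1496


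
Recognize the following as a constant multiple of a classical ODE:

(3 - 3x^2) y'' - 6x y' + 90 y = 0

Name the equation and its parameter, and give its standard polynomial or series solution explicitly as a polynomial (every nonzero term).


All three coefficients share the factor 3; dividing through by 3 gives  (1 - x^2) y'' - 2x y' + 30 y = 0.
This matches the Legendre equation (1 - x^2) y'' - 2x y' + n(n+1) y = 0 (note the -2x y' term) with n(n+1) = 30, so n = 5; the polynomial solution is P_5(x).
With y = sum_k a_k x^k, matching x^k gives (k+2)(k+1) a_{k+2} = [k(k+1) - n(n+1)] a_k = (k - 5)(k + 6) a_k. The right side vanishes at k = 5, so the series with the parity of 5 terminates at degree 5.
Standard normalization (P_n(1) = 1): leading coefficient (2n)!/(2^n (n!)^2) = 3628800/(32*14400) = 63/8, so a_5 = 63/8. Work downward with a_k = (k+1)(k+2) a_{k+2} / ((k - 5)(k + 6)):
  a_3 = (4)(5)(63/8) / ((3 - 5)(3 + 6)) = (315/2)/(-18) = -35/4
  a_1 = (2)(3)(-35/4) / ((1 - 5)(1 + 6)) = (-105/2)/(-28) = 15/8
Hence P_5(x) = 63 x^5/8 - 35 x^3/4 + 15 x/8.

P_5(x); series = 63 x^5/8 - 35 x^3/4 + 15 x/8


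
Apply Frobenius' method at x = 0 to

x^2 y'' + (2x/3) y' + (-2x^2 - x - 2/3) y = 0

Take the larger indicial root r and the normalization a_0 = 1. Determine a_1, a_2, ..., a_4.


Write in Frobenius form y'' + (p(x)/x) y' + (q(x)/x^2) y = 0:
  p(x) = 2/3,  q(x) = -2x^2 - x - 2/3.
Indicial equation: r(r-1) + (2/3) r + (-2/3) = 0 -> roots r_1 = 1, r_2 = -2/3.
Take r = r_1 = 1. Let y(x) = x^r sum_{n>=0} a_n x^n with a_0 = 1.
Substitute y = x^r sum a_n x^n and match x^{r+n}. The recurrence is
  D(n) a_n - 1 a_{n-1} - 2 a_{n-2} = 0,  where D(n) = (r+n)(r+n-1) + (2/3)(r+n) + (-2/3).
  a_n = [1 a_{n-1} + 2 a_{n-2}] / D(n).
Since the indicial polynomial factors as (r - r_1)(r - r_2), D(n) = (r_1 + n - r_1)(r_1 + n - r_2) = n(n + 5/3).
Evaluating step by step (a_0 = 1):
  n = 1: D(1) = 1(1 + 5/3) = 8/3; numerator = 1(1) = 1; a_1 = (1)/(8/3) = 3/8
  n = 2: D(2) = 2(2 + 5/3) = 22/3; numerator = 1(3/8) + 2(1) = 19/8; a_2 = (19/8)/(22/3) = 57/176
  n = 3: D(3) = 3(3 + 5/3) = 14; numerator = 1(57/176) + 2(3/8) = 189/176; a_3 = (189/176)/(14) = 27/352
  n = 4: D(4) = 4(4 + 5/3) = 68/3; numerator = 1(27/352) + 2(57/176) = 255/352; a_4 = (255/352)/(68/3) = 45/1408

r = 1; a_0 = 1; a_1 = 3/8; a_2 = 57/176; a_3 = 27/352; a_4 = 45/1408


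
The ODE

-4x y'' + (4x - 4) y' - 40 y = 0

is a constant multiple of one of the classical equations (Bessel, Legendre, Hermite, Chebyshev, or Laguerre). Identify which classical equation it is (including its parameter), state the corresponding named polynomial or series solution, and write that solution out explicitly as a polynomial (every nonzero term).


All three coefficients share the factor -4; dividing through by -4 gives  x y'' + (1 - x) y' + 10 y = 0.
This matches the Laguerre equation x y'' + (1 - x) y' + n y = 0 with n = 10; the polynomial solution is L_10(x).
With y = sum_k a_k x^k, matching x^k gives (k+1)k a_{k+1} + (k+1) a_{k+1} - k a_k + n a_k = 0, i.e. (k+1)^2 a_{k+1} = (k - n) a_k = (k - 10) a_k. The right side vanishes at k = 10, so the series terminates at degree 10.
Standard normalization L_n(0) = 1 gives a_0 = 1. Work upward with a_{k+1} = (k - 10) a_k / (k+1)^2:
  a_1 = (0 - 10)(1) / 1^2 = -10/1 = -10
  a_2 = (1 - 10)(-10) / 2^2 = 90/4 = 45/2
  a_3 = (2 - 10)(45/2) / 3^2 = -180/9 = -20
  a_4 = (3 - 10)(-20) / 4^2 = 140/16 = 35/4
  a_5 = (4 - 10)(35/4) / 5^2 = (-105/2)/25 = -21/10
  a_6 = (5 - 10)(-21/10) / 6^2 = (21/2)/36 = 7/24
  a_7 = (6 - 10)(7/24) / 7^2 = (-7/6)/49 = -1/42
  a_8 = (7 - 10)(-1/42) / 8^2 = (1/14)/64 = 1/896
  a_9 = (8 - 10)(1/896) / 9^2 = (-1/448)/81 = -1/36288
  a_10 = (9 - 10)(-1/36288) / 10^2 = (1/36288)/100 = 1/3628800
Hence L_10(x) = x^10/3628800 - x^9/36288 + x^8/896 - x^7/42 + 7 x^6/24 - 21 x^5/10 + 35 x^4/4 - 20 x^3 + 45 x^2/2 - 10 x + 1.

L_10(x); series = x^10/3628800 - x^9/36288 + x^8/896 - x^7/42 + 7 x^6/24 - 21 x^5/10 + 35 x^4/4 - 20 x^3 + 45 x^2/2 - 10 x + 1


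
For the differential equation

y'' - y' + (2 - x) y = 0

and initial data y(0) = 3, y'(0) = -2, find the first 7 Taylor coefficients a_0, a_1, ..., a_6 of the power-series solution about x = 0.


Ansatz: y(x) = sum_{n>=0} a_n x^n, so y'(x) = sum_{n>=1} n a_n x^(n-1) and y''(x) = sum_{n>=2} n(n-1) a_n x^(n-2).
Substitute into P(x) y'' + Q(x) y' + R(x) y = 0 with P(x) = 1, Q(x) = -1, R(x) = 2 - x, and match powers of x.
Initial conditions: a_0 = 3, a_1 = -2.
Setting the coefficient of each power of x to zero and solving order by order (substituting the coefficients already found):
  x^0: 2 a_2 - a_1 + 2 a_0 = 0  ->  2 a_2 = a_1 - 2 a_0 = -8  ->  a_2 = -4
  x^1: 6 a_3 - 2 a_2 + 2 a_1 - a_0 = 0  ->  6 a_3 = 2 a_2 - 2 a_1 + a_0 = -1  ->  a_3 = -1/6
  x^2: 12 a_4 - 3 a_3 + 2 a_2 - a_1 = 0  ->  12 a_4 = 3 a_3 - 2 a_2 + a_1 = 11/2  ->  a_4 = 11/24
  x^3: 20 a_5 - 4 a_4 + 2 a_3 - a_2 = 0  ->  20 a_5 = 4 a_4 - 2 a_3 + a_2 = -11/6  ->  a_5 = -11/120
  x^4: 30 a_6 - 5 a_5 + 2 a_4 - a_3 = 0  ->  30 a_6 = 5 a_5 - 2 a_4 + a_3 = -37/24  ->  a_6 = -37/720
Truncated series: y(x) = 3 - 2 x - 4 x^2 - (1/6) x^3 + (11/24) x^4 - (11/120) x^5 - (37/720) x^6 + O(x^7).

a_0 = 3; a_1 = -2; a_2 = -4; a_3 = -1/6; a_4 = 11/24; a_5 = -11/120; a_6 = -37/720


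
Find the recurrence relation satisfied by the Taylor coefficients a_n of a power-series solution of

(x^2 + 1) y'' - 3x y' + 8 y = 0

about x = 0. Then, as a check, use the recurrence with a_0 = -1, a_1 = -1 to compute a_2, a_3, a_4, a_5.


Substitute y = sum_n a_n x^n.
(1 + 1 x^2) y'' contributes (n+2)(n+1) a_{n+2} + n(n-1) a_n at x^n.
-3 x y'(x) contributes -3 n a_n at x^n.
8 y(x) contributes 8 a_n at x^n.
Matching x^n: (n+2)(n+1) a_{n+2} + (n(n-1) - 3 n + 8) a_n = 0.
Thus a_{n+2} = (-n(n-1) + 3 n - 8) / ((n+1)(n+2)) * a_n.

Check with a_0 = -1, a_1 = -1 (apply the recurrence for n = 0, 1, 2, 3): a_0 = -1, a_1 = -1, a_2 = 4, a_3 = 5/6, a_4 = -4/3, a_5 = -5/24.

a_(n+2) = (-n(n-1) + 3 n - 8) / ((n+1)(n+2)) * a_n; check: a_0 = -1, a_1 = -1, a_2 = 4, a_3 = 5/6, a_4 = -4/3, a_5 = -5/24


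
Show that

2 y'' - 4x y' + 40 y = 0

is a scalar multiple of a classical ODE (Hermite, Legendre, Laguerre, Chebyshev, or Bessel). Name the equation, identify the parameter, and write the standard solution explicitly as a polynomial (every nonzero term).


All three coefficients share the factor 2; dividing through by 2 gives  y'' - 2x y' + 20 y = 0.
This matches the Hermite equation y'' - 2x y' + 2n y = 0 with 2n = 20, so n = 10; the polynomial solution is H_10(x).
With y = sum_k a_k x^k, matching x^k gives (k+2)(k+1) a_{k+2} = 2(k - n) a_k = 2(k - 10) a_k. The right side vanishes at k = 10, so the series with the parity of 10 terminates at degree 10.
Standard normalization: leading coefficient of H_n is 2^n, so a_10 = 2^10 = 1024. Work downward with a_k = (k+1)(k+2) a_{k+2} / (2(k - n)):
  a_8 = (9)(10)(1024) / (2(8 - 10)) = 92160/(-4) = -23040
  a_6 = (7)(8)(-23040) / (2(6 - 10)) = -1290240/(-8) = 161280
  a_4 = (5)(6)(161280) / (2(4 - 10)) = 4838400/(-12) = -403200
  a_2 = (3)(4)(-403200) / (2(2 - 10)) = -4838400/(-16) = 302400
  a_0 = (1)(2)(302400) / (2(0 - 10)) = 604800/(-20) = -30240
Hence H_10(x) = 1024 x^10 - 23040 x^8 + 161280 x^6 - 403200 x^4 + 302400 x^2 - 30240.

H_10(x); series = 1024 x^10 - 23040 x^8 + 161280 x^6 - 403200 x^4 + 302400 x^2 - 30240


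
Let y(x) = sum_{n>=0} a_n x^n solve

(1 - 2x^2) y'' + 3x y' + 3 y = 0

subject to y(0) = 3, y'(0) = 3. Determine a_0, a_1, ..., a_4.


Ansatz: y(x) = sum_{n>=0} a_n x^n, so y'(x) = sum_{n>=1} n a_n x^(n-1) and y''(x) = sum_{n>=2} n(n-1) a_n x^(n-2).
Substitute into P(x) y'' + Q(x) y' + R(x) y = 0 with P(x) = 1 - 2x^2, Q(x) = 3x, R(x) = 3, and match powers of x.
Initial conditions: a_0 = 3, a_1 = 3.
Setting the coefficient of each power of x to zero and solving order by order (substituting the coefficients already found):
  x^0: 2 a_2 + 3 a_0 = 0  ->  2 a_2 = -3 a_0 = -9  ->  a_2 = -9/2
  x^1: 6 a_3 + 6 a_1 = 0  ->  6 a_3 = -6 a_1 = -18  ->  a_3 = -3
  x^2: 12 a_4 + 5 a_2 = 0  ->  12 a_4 = -5 a_2 = 45/2  ->  a_4 = 15/8
Truncated series: y(x) = 3 + 3 x - (9/2) x^2 - 3 x^3 + (15/8) x^4 + O(x^5).

a_0 = 3; a_1 = 3; a_2 = -9/2; a_3 = -3; a_4 = 15/8


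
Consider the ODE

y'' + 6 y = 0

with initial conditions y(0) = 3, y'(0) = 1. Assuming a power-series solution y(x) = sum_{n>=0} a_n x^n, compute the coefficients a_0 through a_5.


Ansatz: y(x) = sum_{n>=0} a_n x^n, so y'(x) = sum_{n>=1} n a_n x^(n-1) and y''(x) = sum_{n>=2} n(n-1) a_n x^(n-2).
Substitute into P(x) y'' + Q(x) y' + R(x) y = 0 with P(x) = 1, Q(x) = 0, R(x) = 6, and match powers of x.
Initial conditions: a_0 = 3, a_1 = 1.
Setting the coefficient of each power of x to zero and solving order by order (substituting the coefficients already found):
  x^0: 2 a_2 + 6 a_0 = 0  ->  2 a_2 = -6 a_0 = -18  ->  a_2 = -9
  x^1: 6 a_3 + 6 a_1 = 0  ->  6 a_3 = -6 a_1 = -6  ->  a_3 = -1
  x^2: 12 a_4 + 6 a_2 = 0  ->  12 a_4 = -6 a_2 = 54  ->  a_4 = 9/2
  x^3: 20 a_5 + 6 a_3 = 0  ->  20 a_5 = -6 a_3 = 6  ->  a_5 = 3/10
Truncated series: y(x) = 3 + x - 9 x^2 - x^3 + (9/2) x^4 + (3/10) x^5 + O(x^6).

a_0 = 3; a_1 = 1; a_2 = -9; a_3 = -1; a_4 = 9/2; a_5 = 3/10


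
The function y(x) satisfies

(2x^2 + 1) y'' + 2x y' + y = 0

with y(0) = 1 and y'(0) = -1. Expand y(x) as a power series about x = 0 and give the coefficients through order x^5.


Ansatz: y(x) = sum_{n>=0} a_n x^n, so y'(x) = sum_{n>=1} n a_n x^(n-1) and y''(x) = sum_{n>=2} n(n-1) a_n x^(n-2).
Substitute into P(x) y'' + Q(x) y' + R(x) y = 0 with P(x) = 2x^2 + 1, Q(x) = 2x, R(x) = 1, and match powers of x.
Initial conditions: a_0 = 1, a_1 = -1.
Setting the coefficient of each power of x to zero and solving order by order (substituting the coefficients already found):
  x^0: 2 a_2 + a_0 = 0  ->  2 a_2 = -a_0 = -1  ->  a_2 = -1/2
  x^1: 6 a_3 + 3 a_1 = 0  ->  6 a_3 = -3 a_1 = 3  ->  a_3 = 1/2
  x^2: 12 a_4 + 9 a_2 = 0  ->  12 a_4 = -9 a_2 = 9/2  ->  a_4 = 3/8
  x^3: 20 a_5 + 19 a_3 = 0  ->  20 a_5 = -19 a_3 = -19/2  ->  a_5 = -19/40
Truncated series: y(x) = 1 - x - (1/2) x^2 + (1/2) x^3 + (3/8) x^4 - (19/40) x^5 + O(x^6).

a_0 = 1; a_1 = -1; a_2 = -1/2; a_3 = 1/2; a_4 = 3/8; a_5 = -19/40


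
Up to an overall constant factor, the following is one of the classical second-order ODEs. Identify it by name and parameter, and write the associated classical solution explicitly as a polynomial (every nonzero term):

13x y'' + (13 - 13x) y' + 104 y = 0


All three coefficients share the factor 13; dividing through by 13 gives  x y'' + (1 - x) y' + 8 y = 0.
This matches the Laguerre equation x y'' + (1 - x) y' + n y = 0 with n = 8; the polynomial solution is L_8(x).
With y = sum_k a_k x^k, matching x^k gives (k+1)k a_{k+1} + (k+1) a_{k+1} - k a_k + n a_k = 0, i.e. (k+1)^2 a_{k+1} = (k - n) a_k = (k - 8) a_k. The right side vanishes at k = 8, so the series terminates at degree 8.
Standard normalization L_n(0) = 1 gives a_0 = 1. Work upward with a_{k+1} = (k - 8) a_k / (k+1)^2:
  a_1 = (0 - 8)(1) / 1^2 = -8/1 = -8
  a_2 = (1 - 8)(-8) / 2^2 = 56/4 = 14
  a_3 = (2 - 8)(14) / 3^2 = -84/9 = -28/3
  a_4 = (3 - 8)(-28/3) / 4^2 = (140/3)/16 = 35/12
  a_5 = (4 - 8)(35/12) / 5^2 = (-35/3)/25 = -7/15
  a_6 = (5 - 8)(-7/15) / 6^2 = (7/5)/36 = 7/180
  a_7 = (6 - 8)(7/180) / 7^2 = (-7/90)/49 = -1/630
  a_8 = (7 - 8)(-1/630) / 8^2 = (1/630)/64 = 1/40320
Hence L_8(x) = x^8/40320 - x^7/630 + 7 x^6/180 - 7 x^5/15 + 35 x^4/12 - 28 x^3/3 + 14 x^2 - 8 x + 1.

L_8(x); series = x^8/40320 - x^7/630 + 7 x^6/180 - 7 x^5/15 + 35 x^4/12 - 28 x^3/3 + 14 x^2 - 8 x + 1


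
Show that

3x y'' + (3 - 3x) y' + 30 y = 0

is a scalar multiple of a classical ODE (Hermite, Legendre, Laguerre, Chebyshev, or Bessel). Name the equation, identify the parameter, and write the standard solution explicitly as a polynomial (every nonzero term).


All three coefficients share the factor 3; dividing through by 3 gives  x y'' + (1 - x) y' + 10 y = 0.
This matches the Laguerre equation x y'' + (1 - x) y' + n y = 0 with n = 10; the polynomial solution is L_10(x).
With y = sum_k a_k x^k, matching x^k gives (k+1)k a_{k+1} + (k+1) a_{k+1} - k a_k + n a_k = 0, i.e. (k+1)^2 a_{k+1} = (k - n) a_k = (k - 10) a_k. The right side vanishes at k = 10, so the series terminates at degree 10.
Standard normalization L_n(0) = 1 gives a_0 = 1. Work upward with a_{k+1} = (k - 10) a_k / (k+1)^2:
  a_1 = (0 - 10)(1) / 1^2 = -10/1 = -10
  a_2 = (1 - 10)(-10) / 2^2 = 90/4 = 45/2
  a_3 = (2 - 10)(45/2) / 3^2 = -180/9 = -20
  a_4 = (3 - 10)(-20) / 4^2 = 140/16 = 35/4
  a_5 = (4 - 10)(35/4) / 5^2 = (-105/2)/25 = -21/10
  a_6 = (5 - 10)(-21/10) / 6^2 = (21/2)/36 = 7/24
  a_7 = (6 - 10)(7/24) / 7^2 = (-7/6)/49 = -1/42
  a_8 = (7 - 10)(-1/42) / 8^2 = (1/14)/64 = 1/896
  a_9 = (8 - 10)(1/896) / 9^2 = (-1/448)/81 = -1/36288
  a_10 = (9 - 10)(-1/36288) / 10^2 = (1/36288)/100 = 1/3628800
Hence L_10(x) = x^10/3628800 - x^9/36288 + x^8/896 - x^7/42 + 7 x^6/24 - 21 x^5/10 + 35 x^4/4 - 20 x^3 + 45 x^2/2 - 10 x + 1.

L_10(x); series = x^10/3628800 - x^9/36288 + x^8/896 - x^7/42 + 7 x^6/24 - 21 x^5/10 + 35 x^4/4 - 20 x^3 + 45 x^2/2 - 10 x + 1


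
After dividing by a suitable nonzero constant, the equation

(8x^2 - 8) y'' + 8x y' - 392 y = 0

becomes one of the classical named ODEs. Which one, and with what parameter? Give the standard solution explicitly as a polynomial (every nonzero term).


All three coefficients share the factor -8; dividing through by -8 gives  (1 - x^2) y'' - x y' + 49 y = 0.
This matches the Chebyshev equation (1 - x^2) y'' - x y' + n^2 y = 0 (note the -x y' term, not -2x y') with n^2 = 49, so n = 7; the polynomial solution is T_7(x).
With y = sum_k a_k x^k, matching x^k gives (k+2)(k+1) a_{k+2} = (k^2 - n^2) a_k = (k - 7)(k + 7) a_k. The right side vanishes at k = 7, so the series with the parity of 7 terminates at degree 7.
Standard normalization: leading coefficient of T_n is 2^(n-1), so a_7 = 2^6 = 64. Work downward with a_k = (k+1)(k+2) a_{k+2} / ((k - 7)(k + 7)):
  a_5 = (6)(7)(64) / ((5 - 7)(5 + 7)) = 2688/(-24) = -112
  a_3 = (4)(5)(-112) / ((3 - 7)(3 + 7)) = -2240/(-40) = 56
  a_1 = (2)(3)(56) / ((1 - 7)(1 + 7)) = 336/(-48) = -7
Hence T_7(x) = 64 x^7 - 112 x^5 + 56 x^3 - 7 x.

T_7(x); series = 64 x^7 - 112 x^5 + 56 x^3 - 7 x


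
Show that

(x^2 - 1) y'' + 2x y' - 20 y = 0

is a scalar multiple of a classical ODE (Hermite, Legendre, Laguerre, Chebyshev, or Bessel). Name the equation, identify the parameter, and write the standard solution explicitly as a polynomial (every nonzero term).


All three coefficients share the factor -1; dividing through by -1 gives  (1 - x^2) y'' - 2x y' + 20 y = 0.
This matches the Legendre equation (1 - x^2) y'' - 2x y' + n(n+1) y = 0 (note the -2x y' term) with n(n+1) = 20, so n = 4; the polynomial solution is P_4(x).
With y = sum_k a_k x^k, matching x^k gives (k+2)(k+1) a_{k+2} = [k(k+1) - n(n+1)] a_k = (k - 4)(k + 5) a_k. The right side vanishes at k = 4, so the series with the parity of 4 terminates at degree 4.
Standard normalization (P_n(1) = 1): leading coefficient (2n)!/(2^n (n!)^2) = 40320/(16*576) = 35/8, so a_4 = 35/8. Work downward with a_k = (k+1)(k+2) a_{k+2} / ((k - 4)(k + 5)):
  a_2 = (3)(4)(35/8) / ((2 - 4)(2 + 5)) = (105/2)/(-14) = -15/4
  a_0 = (1)(2)(-15/4) / ((0 - 4)(0 + 5)) = (-15/2)/(-20) = 3/8
Hence P_4(x) = 35 x^4/8 - 15 x^2/4 + 3/8.

P_4(x); series = 35 x^4/8 - 15 x^2/4 + 3/8


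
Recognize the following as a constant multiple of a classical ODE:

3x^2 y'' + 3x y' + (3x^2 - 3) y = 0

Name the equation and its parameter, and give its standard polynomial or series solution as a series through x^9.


All three coefficients share the factor 3; dividing through by 3 gives  x^2 y'' + x y' + (x^2 - 1) y = 0.
This matches the Bessel equation x^2 y'' + x y' + (x^2 - nu^2) y = 0 with nu^2 = 1, so nu = 1; the solution bounded at x = 0 is J_1(x).
Frobenius at x = 0: indicial roots ±nu; for r = nu the recurrence k(k + 2nu) c_k = -c_{k-2} gives the standard series J_nu(x) = sum_{k>=0} (-1)^k / (k! (k+nu)!) (x/2)^(2k+nu). Evaluate the first 5 terms:
  k = 0: (-1)^0 / (0! * 1! * 2^1) x^1 = 1/(1*1*2) x^1 = (1/2) x^1
  k = 1: (-1)^1 / (1! * 2! * 2^3) x^3 = -1/(1*2*8) x^3 = (-1/16) x^3
  k = 2: (-1)^2 / (2! * 3! * 2^5) x^5 = 1/(2*6*32) x^5 = (1/384) x^5
  k = 3: (-1)^3 / (3! * 4! * 2^7) x^7 = -1/(6*24*128) x^7 = (-1/18432) x^7
  k = 4: (-1)^4 / (4! * 5! * 2^9) x^9 = 1/(24*120*512) x^9 = (1/1474560) x^9
Hence J_1(x) = x^9/1474560 - x^7/18432 + x^5/384 - x^3/16 + x/2 + ....

J_1(x); series = x^9/1474560 - x^7/18432 + x^5/384 - x^3/16 + x/2


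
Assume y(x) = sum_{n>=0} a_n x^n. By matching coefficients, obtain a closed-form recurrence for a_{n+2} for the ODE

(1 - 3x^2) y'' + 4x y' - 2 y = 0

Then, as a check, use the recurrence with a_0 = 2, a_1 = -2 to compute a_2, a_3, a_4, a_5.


Substitute y = sum_n a_n x^n.
(1 - 3 x^2) y'' contributes (n+2)(n+1) a_{n+2} - 3 n(n-1) a_n at x^n.
4 x y'(x) contributes 4 n a_n at x^n.
-2 y(x) contributes -2 a_n at x^n.
Matching x^n: (n+2)(n+1) a_{n+2} + (-3 n(n-1) + 4 n - 2) a_n = 0.
Thus a_{n+2} = (3 n(n-1) - 4 n + 2) / ((n+1)(n+2)) * a_n.

Check with a_0 = 2, a_1 = -2 (apply the recurrence for n = 0, 1, 2, 3): a_0 = 2, a_1 = -2, a_2 = 2, a_3 = 2/3, a_4 = 0, a_5 = 4/15.

a_(n+2) = (3 n(n-1) - 4 n + 2) / ((n+1)(n+2)) * a_n; check: a_0 = 2, a_1 = -2, a_2 = 2, a_3 = 2/3, a_4 = 0, a_5 = 4/15


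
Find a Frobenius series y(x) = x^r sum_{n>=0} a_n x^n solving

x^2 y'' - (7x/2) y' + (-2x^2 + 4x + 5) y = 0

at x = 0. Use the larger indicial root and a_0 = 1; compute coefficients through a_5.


Write in Frobenius form y'' + (p(x)/x) y' + (q(x)/x^2) y = 0:
  p(x) = -7/2,  q(x) = -2x^2 + 4x + 5.
Indicial equation: r(r-1) + (-7/2) r + (5) = 0 -> roots r_1 = 5/2, r_2 = 2.
Take r = r_1 = 5/2. Let y(x) = x^r sum_{n>=0} a_n x^n with a_0 = 1.
Substitute y = x^r sum a_n x^n and match x^{r+n}. The recurrence is
  D(n) a_n + 4 a_{n-1} - 2 a_{n-2} = 0,  where D(n) = (r+n)(r+n-1) + (-7/2)(r+n) + (5).
  a_n = [-4 a_{n-1} + 2 a_{n-2}] / D(n).
Since the indicial polynomial factors as (r - r_1)(r - r_2), D(n) = (r_1 + n - r_1)(r_1 + n - r_2) = n(n + 1/2).
Evaluating step by step (a_0 = 1):
  n = 1: D(1) = 1(1 + 1/2) = 3/2; numerator = -4(1) = -4; a_1 = (-4)/(3/2) = -8/3
  n = 2: D(2) = 2(2 + 1/2) = 5; numerator = -4(-8/3) + 2(1) = 38/3; a_2 = (38/3)/(5) = 38/15
  n = 3: D(3) = 3(3 + 1/2) = 21/2; numerator = -4(38/15) + 2(-8/3) = -232/15; a_3 = (-232/15)/(21/2) = -464/315
  n = 4: D(4) = 4(4 + 1/2) = 18; numerator = -4(-464/315) + 2(38/15) = 3452/315; a_4 = (3452/315)/(18) = 1726/2835
  n = 5: D(5) = 5(5 + 1/2) = 55/2; numerator = -4(1726/2835) + 2(-464/315) = -15256/2835; a_5 = (-15256/2835)/(55/2) = -30512/155925

r = 5/2; a_0 = 1; a_1 = -8/3; a_2 = 38/15; a_3 = -464/315; a_4 = 1726/2835; a_5 = -30512/155925


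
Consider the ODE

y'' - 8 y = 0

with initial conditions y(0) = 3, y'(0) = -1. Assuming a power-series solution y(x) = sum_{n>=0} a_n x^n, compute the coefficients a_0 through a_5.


Ansatz: y(x) = sum_{n>=0} a_n x^n, so y'(x) = sum_{n>=1} n a_n x^(n-1) and y''(x) = sum_{n>=2} n(n-1) a_n x^(n-2).
Substitute into P(x) y'' + Q(x) y' + R(x) y = 0 with P(x) = 1, Q(x) = 0, R(x) = -8, and match powers of x.
Initial conditions: a_0 = 3, a_1 = -1.
Setting the coefficient of each power of x to zero and solving order by order (substituting the coefficients already found):
  x^0: 2 a_2 - 8 a_0 = 0  ->  2 a_2 = 8 a_0 = 24  ->  a_2 = 12
  x^1: 6 a_3 - 8 a_1 = 0  ->  6 a_3 = 8 a_1 = -8  ->  a_3 = -4/3
  x^2: 12 a_4 - 8 a_2 = 0  ->  12 a_4 = 8 a_2 = 96  ->  a_4 = 8
  x^3: 20 a_5 - 8 a_3 = 0  ->  20 a_5 = 8 a_3 = -32/3  ->  a_5 = -8/15
Truncated series: y(x) = 3 - x + 12 x^2 - (4/3) x^3 + 8 x^4 - (8/15) x^5 + O(x^6).

a_0 = 3; a_1 = -1; a_2 = 12; a_3 = -4/3; a_4 = 8; a_5 = -8/15


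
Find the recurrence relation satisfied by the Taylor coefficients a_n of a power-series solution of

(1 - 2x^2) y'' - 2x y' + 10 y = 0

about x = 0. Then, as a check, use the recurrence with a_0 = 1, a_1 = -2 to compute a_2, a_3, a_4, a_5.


Substitute y = sum_n a_n x^n.
(1 - 2 x^2) y'' contributes (n+2)(n+1) a_{n+2} - 2 n(n-1) a_n at x^n.
-2 x y'(x) contributes -2 n a_n at x^n.
10 y(x) contributes 10 a_n at x^n.
Matching x^n: (n+2)(n+1) a_{n+2} + (-2 n(n-1) - 2 n + 10) a_n = 0.
Thus a_{n+2} = (2 n(n-1) + 2 n - 10) / ((n+1)(n+2)) * a_n.

Check with a_0 = 1, a_1 = -2 (apply the recurrence for n = 0, 1, 2, 3): a_0 = 1, a_1 = -2, a_2 = -5, a_3 = 8/3, a_4 = 5/6, a_5 = 16/15.

a_(n+2) = (2 n(n-1) + 2 n - 10) / ((n+1)(n+2)) * a_n; check: a_0 = 1, a_1 = -2, a_2 = -5, a_3 = 8/3, a_4 = 5/6, a_5 = 16/15


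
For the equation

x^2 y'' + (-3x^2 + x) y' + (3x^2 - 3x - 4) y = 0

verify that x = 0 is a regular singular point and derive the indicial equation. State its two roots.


Divide by x^2 to reach normal form y'' + P_1(x) y' + P_2(x) y = 0 with P_1(x) = -3 + 1/x and P_2(x) = 3 - 3/x - 4/x^2.
x = 0 is a singular point because the y'-coefficient -3 + 1/x has a pole at x = 0 and the y-coefficient 3 - 3/x - 4/x^2 has a pole at x = 0.
It is a regular singular point because x P_1(x) = p(x) = 1 - 3x and x^2 P_2(x) = q(x) = 3x^2 - 3x - 4 are polynomials, hence analytic at x = 0.
p(0) = 1,  q(0) = -4.
Indicial equation: r(r-1) + p(0) r + q(0) = 0, i.e. r^2 + (p(0) - 1) r + q(0) = 0, i.e. r^2 - 4 = 0.
Discriminant: (0)^2 - 4(-4) = 16, so r = (0 ± 4)/2.
Solving: r_1 = 2, r_2 = -2.

indicial: r^2 - 4 = 0; roots r_1 = 2, r_2 = -2


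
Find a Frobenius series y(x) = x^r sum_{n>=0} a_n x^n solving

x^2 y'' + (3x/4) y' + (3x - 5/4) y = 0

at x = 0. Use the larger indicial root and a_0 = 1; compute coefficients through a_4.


Write in Frobenius form y'' + (p(x)/x) y' + (q(x)/x^2) y = 0:
  p(x) = 3/4,  q(x) = 3x - 5/4.
Indicial equation: r(r-1) + (3/4) r + (-5/4) = 0 -> roots r_1 = 5/4, r_2 = -1.
Take r = r_1 = 5/4. Let y(x) = x^r sum_{n>=0} a_n x^n with a_0 = 1.
Substitute y = x^r sum a_n x^n and match x^{r+n}. The recurrence is
  D(n) a_n + 3 a_{n-1} = 0,  where D(n) = (r+n)(r+n-1) + (3/4)(r+n) + (-5/4).
  a_n = -3 / D(n) * a_{n-1}.
Since the indicial polynomial factors as (r - r_1)(r - r_2), D(n) = (r_1 + n - r_1)(r_1 + n - r_2) = n(n + 9/4).
Evaluating step by step (a_0 = 1):
  n = 1: D(1) = 1(1 + 9/4) = 13/4; numerator = -3(1) = -3; a_1 = (-3)/(13/4) = -12/13
  n = 2: D(2) = 2(2 + 9/4) = 17/2; numerator = -3(-12/13) = 36/13; a_2 = (36/13)/(17/2) = 72/221
  n = 3: D(3) = 3(3 + 9/4) = 63/4; numerator = -3(72/221) = -216/221; a_3 = (-216/221)/(63/4) = -96/1547
  n = 4: D(4) = 4(4 + 9/4) = 25; numerator = -3(-96/1547) = 288/1547; a_4 = (288/1547)/(25) = 288/38675

r = 5/4; a_0 = 1; a_1 = -12/13; a_2 = 72/221; a_3 = -96/1547; a_4 = 288/38675


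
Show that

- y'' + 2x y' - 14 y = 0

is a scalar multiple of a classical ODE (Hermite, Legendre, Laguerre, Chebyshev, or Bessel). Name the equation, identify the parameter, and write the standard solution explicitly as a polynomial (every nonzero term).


All three coefficients share the factor -1; dividing through by -1 gives  y'' - 2x y' + 14 y = 0.
This matches the Hermite equation y'' - 2x y' + 2n y = 0 with 2n = 14, so n = 7; the polynomial solution is H_7(x).
With y = sum_k a_k x^k, matching x^k gives (k+2)(k+1) a_{k+2} = 2(k - n) a_k = 2(k - 7) a_k. The right side vanishes at k = 7, so the series with the parity of 7 terminates at degree 7.
Standard normalization: leading coefficient of H_n is 2^n, so a_7 = 2^7 = 128. Work downward with a_k = (k+1)(k+2) a_{k+2} / (2(k - n)):
  a_5 = (6)(7)(128) / (2(5 - 7)) = 5376/(-4) = -1344
  a_3 = (4)(5)(-1344) / (2(3 - 7)) = -26880/(-8) = 3360
  a_1 = (2)(3)(3360) / (2(1 - 7)) = 20160/(-12) = -1680
Hence H_7(x) = 128 x^7 - 1344 x^5 + 3360 x^3 - 1680 x.

H_7(x); series = 128 x^7 - 1344 x^5 + 3360 x^3 - 1680 x


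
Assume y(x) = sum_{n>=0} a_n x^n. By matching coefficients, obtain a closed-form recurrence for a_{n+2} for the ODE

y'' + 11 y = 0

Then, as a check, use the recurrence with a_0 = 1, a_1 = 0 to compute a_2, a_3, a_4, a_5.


Substitute y = sum_n a_n x^n into y'' + (const) y = 0.
y''(x) = sum_{n>=0} (n+2)(n+1) a_{n+2} x^n.
The ODE becomes sum_n [(n+2)(n+1) a_{n+2} + 11 a_n] x^n = 0.
Setting each coefficient to zero gives the recurrence:
  (n+2)(n+1) a_{n+2} + 11 a_n = 0,
  a_{n+2} = -11 / ((n+1)(n+2)) a_n.

Check with a_0 = 1, a_1 = 0 (apply the recurrence for n = 0, 1, 2, 3): a_0 = 1, a_1 = 0, a_2 = -11/2, a_3 = 0, a_4 = 121/24, a_5 = 0.

a_{n+2} = -11/((n+1)(n+2)) * a_n; check: a_0 = 1, a_1 = 0, a_2 = -11/2, a_3 = 0, a_4 = 121/24, a_5 = 0


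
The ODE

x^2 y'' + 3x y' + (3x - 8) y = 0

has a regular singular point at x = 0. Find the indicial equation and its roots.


Divide by x^2 to reach normal form y'' + P_1(x) y' + P_2(x) y = 0 with P_1(x) = 3/x and P_2(x) = 3/x - 8/x^2.
x = 0 is a singular point because the y'-coefficient 3/x has a pole at x = 0 and the y-coefficient 3/x - 8/x^2 has a pole at x = 0.
It is a regular singular point because x P_1(x) = p(x) = 3 and x^2 P_2(x) = q(x) = 3x - 8 are polynomials, hence analytic at x = 0.
p(0) = 3,  q(0) = -8.
Indicial equation: r(r-1) + p(0) r + q(0) = 0, i.e. r^2 + (p(0) - 1) r + q(0) = 0, i.e. r^2 + 2 r - 8 = 0.
Discriminant: (2)^2 - 4(-8) = 36, so r = (-2 ± 6)/2.
Solving: r_1 = 2, r_2 = -4.

indicial: r^2 + 2 r - 8 = 0; roots r_1 = 2, r_2 = -4


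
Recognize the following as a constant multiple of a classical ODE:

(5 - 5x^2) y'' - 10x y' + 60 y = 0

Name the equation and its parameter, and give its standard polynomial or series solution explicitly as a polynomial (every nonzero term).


All three coefficients share the factor 5; dividing through by 5 gives  (1 - x^2) y'' - 2x y' + 12 y = 0.
This matches the Legendre equation (1 - x^2) y'' - 2x y' + n(n+1) y = 0 (note the -2x y' term) with n(n+1) = 12, so n = 3; the polynomial solution is P_3(x).
With y = sum_k a_k x^k, matching x^k gives (k+2)(k+1) a_{k+2} = [k(k+1) - n(n+1)] a_k = (k - 3)(k + 4) a_k. The right side vanishes at k = 3, so the series with the parity of 3 terminates at degree 3.
Standard normalization (P_n(1) = 1): leading coefficient (2n)!/(2^n (n!)^2) = 720/(8*36) = 5/2, so a_3 = 5/2. Work downward with a_k = (k+1)(k+2) a_{k+2} / ((k - 3)(k + 4)):
  a_1 = (2)(3)(5/2) / ((1 - 3)(1 + 4)) = 15/(-10) = -3/2
Hence P_3(x) = 5 x^3/2 - 3 x/2.

P_3(x); series = 5 x^3/2 - 3 x/2


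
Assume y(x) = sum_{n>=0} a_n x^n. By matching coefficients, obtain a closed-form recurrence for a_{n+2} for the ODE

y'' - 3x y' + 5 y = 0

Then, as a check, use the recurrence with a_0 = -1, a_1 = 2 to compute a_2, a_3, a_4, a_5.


Substitute y = sum_n a_n x^n.
y''(x) has coefficient (n+2)(n+1) a_{n+2} at x^n;
-3 x y'(x) has coefficient -3 n a_n at x^n (shift);
5 y(x) has coefficient 5 a_n at x^n.
Matching x^n: (n+2)(n+1) a_{n+2} + (-3n + 5) a_n = 0.
Thus a_{n+2} = (3n - 5) / ((n+1)(n+2)) * a_n.

Check with a_0 = -1, a_1 = 2 (apply the recurrence for n = 0, 1, 2, 3): a_0 = -1, a_1 = 2, a_2 = 5/2, a_3 = -2/3, a_4 = 5/24, a_5 = -2/15.

a_(n+2) = (3n - 5) / ((n+1)(n+2)) * a_n; check: a_0 = -1, a_1 = 2, a_2 = 5/2, a_3 = -2/3, a_4 = 5/24, a_5 = -2/15
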